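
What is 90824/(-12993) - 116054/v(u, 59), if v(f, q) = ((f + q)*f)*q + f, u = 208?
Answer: -149561439595/21287939088 ≈ -7.0256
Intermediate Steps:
v(f, q) = f + f*q*(f + q) (v(f, q) = (f*(f + q))*q + f = f*q*(f + q) + f = f + f*q*(f + q))
90824/(-12993) - 116054/v(u, 59) = 90824/(-12993) - 116054*1/(208*(1 + 59**2 + 208*59)) = 90824*(-1/12993) - 116054*1/(208*(1 + 3481 + 12272)) = -90824/12993 - 116054/(208*15754) = -90824/12993 - 116054/3276832 = -90824/12993 - 116054*1/3276832 = -90824/12993 - 58027/1638416 = -149561439595/21287939088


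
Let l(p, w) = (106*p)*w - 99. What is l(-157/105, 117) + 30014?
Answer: 397987/35 ≈ 11371.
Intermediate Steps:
l(p, w) = -99 + 106*p*w (l(p, w) = 106*p*w - 99 = -99 + 106*p*w)
l(-157/105, 117) + 30014 = (-99 + 106*(-157/105)*117) + 30014 = (-99 - 649038/35) + 30014 = -652503/35 + 30014 = 397987/35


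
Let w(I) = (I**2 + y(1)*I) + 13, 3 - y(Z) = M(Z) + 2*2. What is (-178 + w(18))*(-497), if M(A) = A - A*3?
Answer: -87969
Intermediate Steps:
M(A) = -2*A (M(A) = A - 3*A = -2*A)
y(Z) = -1 + 2*Z (y(Z) = 3 - (-2*Z + 2*2) = 3 - (-2*Z + 4) = 3 - (4 - 2*Z) = 3 + (-4 + 2*Z) = -1 + 2*Z)
w(I) = 13 + I + I**2 (w(I) = (I**2 + (-1 + 2*1)*I) + 13 = (I**2 + (-1 + 2)*I) + 13 = (I**2 + 1*I) + 13 = (I**2 + I) + 13 = (I + I**2) + 13 = 13 + I + I**2)
(-178 + w(18))*(-497) = (-178 + (13 + 18 + 18**2))*(-497) = (-178 + (13 + 18 + 324))*(-497) = (-178 + 355)*(-497) = 177*(-497) = -87969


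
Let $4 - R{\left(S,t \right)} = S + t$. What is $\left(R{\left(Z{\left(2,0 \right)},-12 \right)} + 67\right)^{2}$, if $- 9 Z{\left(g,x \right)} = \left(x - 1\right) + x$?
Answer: $\frac{556516}{81} \approx 6870.6$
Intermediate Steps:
$Z{\left(g,x \right)} = \frac{1}{9} - \frac{2 x}{9}$ ($Z{\left(g,x \right)} = - \frac{\left(x - 1\right) + x}{9} = - \frac{\left(-1 + x\right) + x}{9} = - \frac{-1 + 2 x}{9} = \frac{1}{9} - \frac{2 x}{9}$)
$R{\left(S,t \right)} = 4 - S - t$ ($R{\left(S,t \right)} = 4 - \left(S + t\right) = 4 - S - t$)
$\left(R{\left(Z{\left(2,0 \right)},-12 \right)} + 67\right)^{2} = \left(\left(4 - \left(\frac{1}{9} - 0\right) - -12\right) + 67\right)^{2} = \left(\left(4 - \left(\frac{1}{9} + 0\right) + 12\right) + 67\right)^{2} = \left(\left(4 - \frac{1}{9} + 12\right) + 67\right)^{2} = \left(\frac{143}{9} + 67\right)^{2} = \left(\frac{746}{9}\right)^{2} = \frac{556516}{81}$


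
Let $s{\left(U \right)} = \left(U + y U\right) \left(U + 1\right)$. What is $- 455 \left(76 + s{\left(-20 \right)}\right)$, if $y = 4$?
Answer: $-899080$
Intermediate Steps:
$s{\left(U \right)} = 5 U \left(1 + U\right)$ ($s{\left(U \right)} = \left(U + 4 U\right) \left(U + 1\right) = 5 U \left(1 + U\right)$)
$- 455 \left(76 + s{\left(-20 \right)}\right) = - 455 \left(76 + 5 \left(-20\right) \left(1 - 20\right)\right) = - 455 \left(76 + 5 \left(-20\right) \left(-19\right)\right) = - 455 \left(76 + 1900\right) = \left(-455\right) 1976 = -899080$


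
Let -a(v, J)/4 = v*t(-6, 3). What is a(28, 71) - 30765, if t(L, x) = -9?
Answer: -29757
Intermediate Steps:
a(v, J) = 36*v (a(v, J) = -4*v*(-9) = -(-36)*v = 36*v)
a(28, 71) - 30765 = 36*28 - 30765 = 1008 - 30765 = -29757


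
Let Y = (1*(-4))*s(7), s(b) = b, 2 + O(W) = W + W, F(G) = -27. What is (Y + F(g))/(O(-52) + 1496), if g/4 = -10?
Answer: -11/278 ≈ -0.039568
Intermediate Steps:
g = -40 (g = 4*(-10) = -40)
O(W) = -2 + 2*W (O(W) = -2 + (W + W) = -2 + 2*W)
Y = -28 (Y = (1*(-4))*7 = -4*7 = -28)
(Y + F(g))/(O(-52) + 1496) = (-28 - 27)/((-2 + 2*(-52)) + 1496) = -55/((-2 - 104) + 1496) = -55/(-106 + 1496) = -55/1390 = -55*1/1390 = -11/278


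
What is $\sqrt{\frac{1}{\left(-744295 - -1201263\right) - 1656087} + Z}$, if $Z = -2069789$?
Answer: $\frac{2 i \sqrt{744030351157274787}}{1199119} \approx 1438.7 i$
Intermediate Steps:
$\sqrt{\frac{1}{\left(-744295 - -1201263\right) - 1656087} + Z} = \sqrt{\frac{1}{\left(-744295 - -1201263\right) - 1656087} - 2069789} = \sqrt{\frac{1}{\left(-744295 + 1201263\right) - 1656087} - 2069789} = \sqrt{\frac{1}{456968 - 1656087} - 2069789} = \sqrt{\frac{1}{-1199119} - 2069789} = \sqrt{- \frac{1}{1199119} - 2069789} = \sqrt{- \frac{2481923315892}{1199119}} = \frac{2 i \sqrt{744030351157274787}}{1199119}$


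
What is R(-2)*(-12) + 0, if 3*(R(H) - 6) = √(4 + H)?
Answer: -72 - 4*√2 ≈ -77.657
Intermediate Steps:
R(H) = 6 + √(4 + H)/3
R(-2)*(-12) + 0 = (6 + √(4 - 2)/3)*(-12) + 0 = (6 + √2/3)*(-12) + 0 = (-72 - 4*√2) + 0 = -72 - 4*√2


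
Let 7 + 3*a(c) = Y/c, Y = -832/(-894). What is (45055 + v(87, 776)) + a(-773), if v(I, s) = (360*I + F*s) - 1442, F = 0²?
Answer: 77672604136/1036593 ≈ 74931.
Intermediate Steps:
Y = 416/447 (Y = -832*(-1/894) = 416/447 ≈ 0.93065)
F = 0
v(I, s) = -1442 + 360*I (v(I, s) = (360*I + 0*s) - 1442 = (360*I + 0) - 1442 = 360*I - 1442 = -1442 + 360*I)
a(c) = -7/3 + 416/(1341*c) (a(c) = -7/3 + (416/(447*c))/3 = -7/3 + 416/(1341*c))
(45055 + v(87, 776)) + a(-773) = (45055 + (-1442 + 360*87)) + (1/1341)*(416 - 3129*(-773))/(-773) = (45055 + (-1442 + 31320)) + (1/1341)*(-1/773)*(416 + 2418717) = (45055 + 29878) + (1/1341)*(-1/773)*2419133 = 74933 - 2419133/1036593 = 77672604136/1036593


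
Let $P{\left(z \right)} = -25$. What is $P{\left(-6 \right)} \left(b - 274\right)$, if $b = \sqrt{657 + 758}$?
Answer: $6850 - 25 \sqrt{1415} \approx 5909.6$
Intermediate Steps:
$b = \sqrt{1415} \approx 37.616$
$P{\left(-6 \right)} \left(b - 274\right) = - 25 \left(\sqrt{1415} - 274\right) = - 25 \left(-274 + \sqrt{1415}\right) = 6850 - 25 \sqrt{1415}$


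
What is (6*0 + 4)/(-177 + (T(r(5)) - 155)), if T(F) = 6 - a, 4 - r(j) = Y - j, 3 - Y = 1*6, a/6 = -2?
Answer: -2/157 ≈ -0.012739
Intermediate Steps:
a = -12 (a = 6*(-2) = -12)
Y = -3 (Y = 3 - 6 = -3)
r(j) = 7 + j (r(j) = 4 - (-3 - j) = 4 + (3 + j) = 7 + j)
T(F) = 18 (T(F) = 6 - 1*(-12) = 6 + 12 = 18)
(6*0 + 4)/(-177 + (T(r(5)) - 155)) = (6*0 + 4)/(-177 + (18 - 155)) = (0 + 4)/(-177 - 137) = 4/(-314) = 4*(-1/314) = -2/157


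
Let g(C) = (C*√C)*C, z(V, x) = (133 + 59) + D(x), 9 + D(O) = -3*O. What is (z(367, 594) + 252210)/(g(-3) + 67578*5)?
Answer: 9408772310/12685516927 - 250611*I*√3/12685516927 ≈ 0.74169 - 3.4218e-5*I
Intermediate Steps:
D(O) = -9 - 3*O
z(V, x) = 183 - 3*x (z(V, x) = (133 + 59) + (-9 - 3*x) = 192 + (-9 - 3*x) = 183 - 3*x)
g(C) = C^(5/2) (g(C) = C^(3/2)*C = C^(5/2))
(z(367, 594) + 252210)/(g(-3) + 67578*5) = ((183 - 3*594) + 252210)/((-3)^(5/2) + 67578*5) = ((183 - 1782) + 252210)/(9*I*√3 + 337890) = (-1599 + 252210)/(337890 + 9*I*√3) = 250611/(337890 + 9*I*√3)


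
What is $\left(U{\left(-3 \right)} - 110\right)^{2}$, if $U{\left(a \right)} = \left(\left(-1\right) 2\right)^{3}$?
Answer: $13924$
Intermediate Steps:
$U{\left(a \right)} = -8$ ($U{\left(a \right)} = \left(-2\right)^{3} = -8$)
$\left(U{\left(-3 \right)} - 110\right)^{2} = \left(-8 - 110\right)^{2} = \left(-118\right)^{2} = 13924$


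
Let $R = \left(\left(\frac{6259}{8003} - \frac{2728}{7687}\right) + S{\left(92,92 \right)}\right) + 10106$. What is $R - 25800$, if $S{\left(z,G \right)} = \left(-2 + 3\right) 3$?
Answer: $- \frac{965269305402}{61519061} \approx -15691.0$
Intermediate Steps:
$S{\left(z,G \right)} = 3$ ($S{\left(z,G \right)} = 1 \cdot 3 = 3$)
$R = \frac{621922468398}{61519061}$ ($R = \left(\left(\frac{6259}{8003} - \frac{2728}{7687}\right) + 3\right) + 10106 = \left(\frac{26280749}{61519061} + 3\right) + 10106 = \frac{210837932}{61519061} + 10106 = \frac{621922468398}{61519061} \approx 10109.0$)
$R - 25800 = \frac{621922468398}{61519061} - 25800 = - \frac{965269305402}{61519061}$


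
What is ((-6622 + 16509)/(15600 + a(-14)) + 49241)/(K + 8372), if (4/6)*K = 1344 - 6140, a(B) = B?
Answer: 24757423/592268 ≈ 41.801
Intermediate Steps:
K = -7194 (K = 3*(1344 - 6140)/2 = (3/2)*(-4796) = -7194)
((-6622 + 16509)/(15600 + a(-14)) + 49241)/(K + 8372) = ((-6622 + 16509)/(15600 - 14) + 49241)/(-7194 + 8372) = (9887/15586 + 49241)/1178 = (9887*(1/15586) + 49241)*(1/1178) = (9887/15586 + 49241)*(1/1178) = (767480113/15586)*(1/1178) = 24757423/592268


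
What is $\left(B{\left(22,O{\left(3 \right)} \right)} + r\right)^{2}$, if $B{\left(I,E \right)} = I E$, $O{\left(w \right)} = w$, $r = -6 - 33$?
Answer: $729$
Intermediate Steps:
$r = -39$ ($r = -6 - 33 = -39$)
$B{\left(I,E \right)} = E I$
$\left(B{\left(22,O{\left(3 \right)} \right)} + r\right)^{2} = \left(3 \cdot 22 - 39\right)^{2} = \left(66 - 39\right)^{2} = 27^{2} = 729$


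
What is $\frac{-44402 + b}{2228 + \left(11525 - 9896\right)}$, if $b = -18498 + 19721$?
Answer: $- \frac{43179}{3857} \approx -11.195$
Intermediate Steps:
$b = 1223$
$\frac{-44402 + b}{2228 + \left(11525 - 9896\right)} = \frac{-44402 + 1223}{2228 + \left(11525 - 9896\right)} = - \frac{43179}{2228 + 1629} = - \frac{43179}{3857}$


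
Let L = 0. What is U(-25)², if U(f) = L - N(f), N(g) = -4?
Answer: 16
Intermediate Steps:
U(f) = 4 (U(f) = 0 - 1*(-4) = 0 + 4 = 4)
U(-25)² = 4² = 16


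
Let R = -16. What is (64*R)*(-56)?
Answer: 57344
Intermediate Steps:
(64*R)*(-56) = (64*(-16))*(-56) = -1024*(-56) = 57344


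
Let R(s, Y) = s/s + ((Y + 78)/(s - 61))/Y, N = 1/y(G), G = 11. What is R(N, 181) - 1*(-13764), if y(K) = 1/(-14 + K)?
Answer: 159453501/11584 ≈ 13765.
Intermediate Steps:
N = -3 (N = 1/(1/(-14 + 11)) = 1/(1/(-3)) = 1/(-1/3) = -3)
R(s, Y) = 1 + (78 + Y)/(Y*(-61 + s)) (R(s, Y) = 1 + ((78 + Y)/(-61 + s))/Y = 1 + (78 + Y)/(Y*(-61 + s)))
R(N, 181) - 1*(-13764) = (78 - 60*181 + 181*(-3))/(181*(-61 - 3)) - 1*(-13764) = (1/181)*(78 - 10860 - 543)/(-64) + 13764 = (1/181)*(-1/64)*(-11325) + 13764 = 11325/11584 + 13764 = 159453501/11584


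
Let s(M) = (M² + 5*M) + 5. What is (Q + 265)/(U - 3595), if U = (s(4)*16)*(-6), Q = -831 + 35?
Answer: 531/7531 ≈ 0.070509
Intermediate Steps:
Q = -796
s(M) = 5 + M² + 5*M
U = -3936 (U = ((5 + 4² + 5*4)*16)*(-6) = ((5 + 16 + 20)*16)*(-6) = (41*16)*(-6) = 656*(-6) = -3936)
(Q + 265)/(U - 3595) = (-796 + 265)/(-3936 - 3595) = -531/(-7531) = -531*(-1/7531) = 531/7531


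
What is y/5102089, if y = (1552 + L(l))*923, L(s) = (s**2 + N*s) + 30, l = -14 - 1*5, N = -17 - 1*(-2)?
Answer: 2056444/5102089 ≈ 0.40306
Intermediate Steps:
N = -15 (N = -17 + 2 = -15)
l = -19 (l = -14 - 5 = -19)
L(s) = 30 + s**2 - 15*s (L(s) = (s**2 - 15*s) + 30 = 30 + s**2 - 15*s)
y = 2056444 (y = (1552 + (30 + (-19)**2 - 15*(-19)))*923 = (1552 + (30 + 361 + 285))*923 = (1552 + 676)*923 = 2228*923 = 2056444)
y/5102089 = 2056444/5102089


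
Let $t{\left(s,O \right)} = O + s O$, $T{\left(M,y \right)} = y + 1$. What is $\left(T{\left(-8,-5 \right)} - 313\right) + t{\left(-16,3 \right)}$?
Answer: $-362$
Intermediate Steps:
$T{\left(M,y \right)} = 1 + y$
$t{\left(s,O \right)} = O + O s$
$\left(T{\left(-8,-5 \right)} - 313\right) + t{\left(-16,3 \right)} = \left(\left(1 - 5\right) - 313\right) + 3 \left(1 - 16\right) = \left(-4 - 313\right) + 3 \left(-15\right) = -317 - 45 = -362$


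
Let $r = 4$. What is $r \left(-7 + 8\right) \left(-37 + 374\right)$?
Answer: $1348$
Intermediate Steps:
$r \left(-7 + 8\right) \left(-37 + 374\right) = 4 \left(-7 + 8\right) \left(-37 + 374\right) = 4 \cdot 1 \cdot 337 = 4 \cdot 337 = 1348$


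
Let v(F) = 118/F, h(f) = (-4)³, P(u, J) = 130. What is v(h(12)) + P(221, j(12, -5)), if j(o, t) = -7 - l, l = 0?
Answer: 4101/32 ≈ 128.16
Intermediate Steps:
j(o, t) = -7 (j(o, t) = -7 - 1*0 = -7 + 0 = -7)
h(f) = -64
v(h(12)) + P(221, j(12, -5)) = 118/(-64) + 130 = 118*(-1/64) + 130 = -59/32 + 130 = 4101/32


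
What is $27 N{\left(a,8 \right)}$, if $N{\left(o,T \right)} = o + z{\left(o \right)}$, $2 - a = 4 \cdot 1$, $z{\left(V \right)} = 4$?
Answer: $54$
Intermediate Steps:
$a = -2$ ($a = 2 - 4 \cdot 1 = 2 - 4 = -2$)
$N{\left(o,T \right)} = 4 + o$ ($N{\left(o,T \right)} = o + 4 = 4 + o$)
$27 N{\left(a,8 \right)} = 27 \left(4 - 2\right) = 27 \cdot 2 = 54$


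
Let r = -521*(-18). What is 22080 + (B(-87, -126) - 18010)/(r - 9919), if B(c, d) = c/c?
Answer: 11963289/541 ≈ 22113.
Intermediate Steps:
B(c, d) = 1
r = 9378
22080 + (B(-87, -126) - 18010)/(r - 9919) = 22080 + (1 - 18010)/(9378 - 9919) = 22080 - 18009/(-541) = 22080 - 18009*(-1/541) = 22080 + 18009/541 = 11963289/541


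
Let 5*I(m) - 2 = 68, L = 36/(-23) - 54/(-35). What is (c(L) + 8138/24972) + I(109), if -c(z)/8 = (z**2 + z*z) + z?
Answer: 117296825521/8091240150 ≈ 14.497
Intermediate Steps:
L = -18/805 (L = 36*(-1/23) - 54*(-1/35) = -36/23 + 54/35 = -18/805 ≈ -0.022360)
I(m) = 14 (I(m) = 2/5 + (1/5)*68 = 2/5 + 68/5 = 14)
c(z) = -16*z**2 - 8*z (c(z) = -8*((z**2 + z*z) + z) = -8*((z**2 + z**2) + z) = -8*(2*z**2 + z) = -8*(z + 2*z**2) = -16*z**2 - 8*z)
(c(L) + 8138/24972) + I(109) = (-8*(-18/805)*(1 + 2*(-18/805)) + 8138/24972) + 14 = (-8*(-18/805)*(1 - 36/805) + 8138*(1/24972)) + 14 = (-8*(-18/805)*769/805 + 4069/12486) + 14 = (110736/648025 + 4069/12486) + 14 = 4019463421/8091240150 + 14 = 117296825521/8091240150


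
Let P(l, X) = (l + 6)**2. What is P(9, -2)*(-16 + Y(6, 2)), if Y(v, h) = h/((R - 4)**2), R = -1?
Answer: -3582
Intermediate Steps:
Y(v, h) = h/25 (Y(v, h) = h/((-1 - 4)**2) = h/((-5)**2) = h/25)
P(l, X) = (6 + l)**2
P(9, -2)*(-16 + Y(6, 2)) = (6 + 9)**2*(-16 + (1/25)*2) = 15**2*(-16 + 2/25) = 225*(-398/25) = -3582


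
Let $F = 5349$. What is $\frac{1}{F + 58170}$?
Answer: $\frac{1}{63519} \approx 1.5743 \cdot 10^{-5}$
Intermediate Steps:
$\frac{1}{F + 58170} = \frac{1}{5349 + 58170} = \frac{1}{63519}$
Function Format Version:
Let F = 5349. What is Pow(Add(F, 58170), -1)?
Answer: Rational(1, 63519) ≈ 1.5743e-5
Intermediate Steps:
Pow(Add(F, 58170), -1) = Pow(Add(5349, 58170), -1) = Pow(63519, -1) = Rational(1, 63519)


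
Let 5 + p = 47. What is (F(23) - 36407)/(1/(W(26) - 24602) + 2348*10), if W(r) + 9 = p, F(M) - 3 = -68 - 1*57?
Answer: -897481001/576880119 ≈ -1.5557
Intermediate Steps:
p = 42 (p = -5 + 47 = 42)
F(M) = -122 (F(M) = 3 + (-68 - 1*57) = 3 + (-68 - 57) = 3 - 125 = -122)
W(r) = 33 (W(r) = -9 + 42 = 33)
(F(23) - 36407)/(1/(W(26) - 24602) + 2348*10) = (-122 - 36407)/(1/(33 - 24602) + 2348*10) = -36529/(1/(-24569) + 23480) = -36529/(-1/24569 + 23480) = -36529/576880119/24569 = -36529*24569/576880119 = -897481001/576880119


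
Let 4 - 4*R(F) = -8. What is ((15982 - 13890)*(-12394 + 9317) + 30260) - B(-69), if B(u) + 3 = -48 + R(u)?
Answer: -6406776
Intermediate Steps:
R(F) = 3 (R(F) = 1 - ¼*(-8) = 1 + 2 = 3)
B(u) = -48 (B(u) = -3 + (-48 + 3) = -3 - 45 = -48)
((15982 - 13890)*(-12394 + 9317) + 30260) - B(-69) = ((15982 - 13890)*(-12394 + 9317) + 30260) - 1*(-48) = (2092*(-3077) + 30260) + 48 = (-6437084 + 30260) + 48 = -6406824 + 48 = -6406776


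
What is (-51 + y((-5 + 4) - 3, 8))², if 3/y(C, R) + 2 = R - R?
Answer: 11025/4 ≈ 2756.3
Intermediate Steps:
y(C, R) = -3/2 (y(C, R) = 3/(-2 + (R - R)) = 3/(-2 + 0) = 3/(-2) = 3*(-½) = -3/2)
(-51 + y((-5 + 4) - 3, 8))² = (-51 - 3/2)² = (-105/2)² = 11025/4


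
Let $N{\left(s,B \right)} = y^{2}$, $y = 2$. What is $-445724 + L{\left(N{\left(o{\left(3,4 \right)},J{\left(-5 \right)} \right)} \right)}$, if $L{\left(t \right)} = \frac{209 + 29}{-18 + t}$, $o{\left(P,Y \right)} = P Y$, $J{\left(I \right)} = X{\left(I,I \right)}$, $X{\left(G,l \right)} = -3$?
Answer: $-445741$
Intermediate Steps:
$J{\left(I \right)} = -3$
$N{\left(s,B \right)} = 4$ ($N{\left(s,B \right)} = 2^{2} = 4$)
$L{\left(t \right)} = \frac{238}{-18 + t}$
$-445724 + L{\left(N{\left(o{\left(3,4 \right)},J{\left(-5 \right)} \right)} \right)} = -445724 + \frac{238}{-18 + 4} = -445724 + \frac{238}{-14} = -445724 + 238 \left(- \frac{1}{14}\right) = -445724 - 17 = -445741$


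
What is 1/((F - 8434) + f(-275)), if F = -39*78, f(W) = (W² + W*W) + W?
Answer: 1/139499 ≈ 7.1685e-6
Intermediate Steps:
f(W) = W + 2*W² (f(W) = (W² + W²) + W = 2*W² + W = W + 2*W²)
F = -3042
1/((F - 8434) + f(-275)) = 1/((-3042 - 8434) - 275*(1 + 2*(-275))) = 1/(-11476 - 275*(1 - 550)) = 1/(-11476 - 275*(-549)) = 1/(-11476 + 150975) = 1/139499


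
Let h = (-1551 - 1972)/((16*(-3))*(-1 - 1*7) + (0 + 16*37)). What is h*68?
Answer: -59891/244 ≈ -245.45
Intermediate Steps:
h = -3523/976 (h = -3523/(-48*(-1 - 7) + (0 + 592)) = -3523/(-48*(-8) + 592) = -3523/(384 + 592) = -3523/976 ≈ -3.6096)
h*68 = -3523/976*68 = -59891/244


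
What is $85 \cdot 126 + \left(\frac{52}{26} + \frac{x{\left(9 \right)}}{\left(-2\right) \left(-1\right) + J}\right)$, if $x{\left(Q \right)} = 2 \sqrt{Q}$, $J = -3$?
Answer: $10706$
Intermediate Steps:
$85 \cdot 126 + \left(\frac{52}{26} + \frac{x{\left(9 \right)}}{\left(-2\right) \left(-1\right) + J}\right) = 85 \cdot 126 + \left(\frac{52}{26} + \frac{2 \sqrt{9}}{\left(-2\right) \left(-1\right) - 3}\right) = 10710 + \left(52 \cdot \frac{1}{26} + \frac{2 \cdot 3}{2 - 3}\right) = 10710 + \left(2 + \frac{6}{-1}\right) = 10710 + \left(2 + 6 \left(-1\right)\right) = 10710 + \left(2 - 6\right) = 10710 - 4 = 10706$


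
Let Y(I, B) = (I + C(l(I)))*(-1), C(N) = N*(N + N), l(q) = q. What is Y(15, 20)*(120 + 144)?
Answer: -122760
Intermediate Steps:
C(N) = 2*N**2 (C(N) = N*(2*N) = 2*N**2)
Y(I, B) = -I - 2*I**2 (Y(I, B) = (I + 2*I**2)*(-1) = -I - 2*I**2)
Y(15, 20)*(120 + 144) = (15*(-1 - 2*15))*(120 + 144) = (15*(-1 - 30))*264 = (15*(-31))*264 = -465*264 = -122760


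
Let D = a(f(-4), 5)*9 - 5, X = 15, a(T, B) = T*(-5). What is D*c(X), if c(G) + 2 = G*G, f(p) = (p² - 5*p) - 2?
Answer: -342305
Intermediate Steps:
f(p) = -2 + p² - 5*p
a(T, B) = -5*T
c(G) = -2 + G² (c(G) = -2 + G*G = -2 + G²)
D = -1535 (D = -5*(-2 + (-4)² - 5*(-4))*9 - 5 = -5*(-2 + 16 + 20)*9 - 5 = -5*34*9 - 5 = -170*9 - 5 = -1530 - 5 = -1535)
D*c(X) = -1535*(-2 + 15²) = -1535*(-2 + 225) = -1535*223 = -342305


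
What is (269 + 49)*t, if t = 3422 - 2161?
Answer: 400998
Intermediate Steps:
t = 1261
(269 + 49)*t = (269 + 49)*1261 = 318*1261 = 400998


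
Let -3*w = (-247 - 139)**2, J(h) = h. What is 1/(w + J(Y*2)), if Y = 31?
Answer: -3/148810 ≈ -2.0160e-5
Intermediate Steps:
w = -148996/3 (w = -(-247 - 139)**2/3 = -1/3*(-386)**2 = -1/3*148996 = -148996/3 ≈ -49665.)
1/(w + J(Y*2)) = 1/(-148996/3 + 31*2) = 1/(-148996/3 + 62) = 1/(-148810/3) = -3/148810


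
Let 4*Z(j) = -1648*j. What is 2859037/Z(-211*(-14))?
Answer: -2859037/1217048 ≈ -2.3492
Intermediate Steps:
Z(j) = -412*j (Z(j) = (-1648*j)/4 = -412*j)
2859037/Z(-211*(-14)) = 2859037/((-(-86932)*(-14))) = 2859037/((-412*2954)) = 2859037/(-1217048) = 2859037*(-1/1217048) = -2859037/1217048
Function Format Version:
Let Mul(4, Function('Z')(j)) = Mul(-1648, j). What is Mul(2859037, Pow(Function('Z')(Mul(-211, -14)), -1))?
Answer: Rational(-2859037, 1217048) ≈ -2.3492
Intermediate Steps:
Function('Z')(j) = Mul(-412, j) (Function('Z')(j) = Mul(Rational(1, 4), Mul(-1648, j)) = Mul(-412, j))
Mul(2859037, Pow(Function('Z')(Mul(-211, -14)), -1)) = Mul(2859037, Pow(Mul(-412, Mul(-211, -14)), -1)) = Mul(2859037, Pow(Mul(-412, 2954), -1)) = Mul(2859037, Pow(-1217048, -1)) = Mul(2859037, Rational(-1, 1217048)) = Rational(-2859037, 1217048)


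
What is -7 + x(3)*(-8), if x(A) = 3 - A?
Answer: -7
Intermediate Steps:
-7 + x(3)*(-8) = -7 + (3 - 1*3)*(-8) = -7 + (3 - 3)*(-8) = -7 + 0*(-8) = -7 + 0 = -7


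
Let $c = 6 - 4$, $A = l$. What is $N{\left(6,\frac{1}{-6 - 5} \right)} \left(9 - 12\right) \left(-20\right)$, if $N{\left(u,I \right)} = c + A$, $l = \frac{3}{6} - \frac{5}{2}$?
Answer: $0$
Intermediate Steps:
$l = -2$ ($l = 3 \cdot \frac{1}{6} - \frac{5}{2} = \frac{1}{2} - \frac{5}{2} = -2$)
$A = -2$
$c = 2$ ($c = 6 - 4 = 2$)
$N{\left(u,I \right)} = 0$ ($N{\left(u,I \right)} = 2 - 2 = 0$)
$N{\left(6,\frac{1}{-6 - 5} \right)} \left(9 - 12\right) \left(-20\right) = 0 \left(9 - 12\right) \left(-20\right) = 0 \left(-3\right) \left(-20\right) = 0 \left(-20\right) = 0$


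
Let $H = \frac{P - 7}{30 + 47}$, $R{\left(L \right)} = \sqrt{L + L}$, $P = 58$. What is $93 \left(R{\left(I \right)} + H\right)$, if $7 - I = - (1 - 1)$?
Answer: $\frac{4743}{77} + 93 \sqrt{14} \approx 409.57$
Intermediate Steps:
$I = 7$ ($I = 7 - - (1 - 1) = 7 - \left(-1\right) 0 = 7 - 0 = 7 + 0 = 7$)
$R{\left(L \right)} = \sqrt{2} \sqrt{L}$ ($R{\left(L \right)} = \sqrt{2 L} = \sqrt{2} \sqrt{L}$)
$H = \frac{51}{77}$ ($H = \frac{58 - 7}{30 + 47} = \frac{51}{77} \approx 0.66234$)
$93 \left(R{\left(I \right)} + H\right) = 93 \left(\sqrt{2} \sqrt{7} + \frac{51}{77}\right) = 93 \left(\sqrt{14} + \frac{51}{77}\right) = 93 \left(\frac{51}{77} + \sqrt{14}\right) = \frac{4743}{77} + 93 \sqrt{14}$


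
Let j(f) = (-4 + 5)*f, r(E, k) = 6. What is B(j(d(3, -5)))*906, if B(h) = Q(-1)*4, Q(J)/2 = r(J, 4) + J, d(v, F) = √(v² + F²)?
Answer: 36240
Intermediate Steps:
d(v, F) = √(F² + v²)
Q(J) = 12 + 2*J (Q(J) = 2*(6 + J) = 12 + 2*J)
j(f) = f (j(f) = 1*f = f)
B(h) = 40 (B(h) = (12 + 2*(-1))*4 = (12 - 2)*4 = 10*4 = 40)
B(j(d(3, -5)))*906 = 40*906 = 36240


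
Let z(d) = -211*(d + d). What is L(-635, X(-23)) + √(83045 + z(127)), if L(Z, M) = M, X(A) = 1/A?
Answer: -1/23 + √29451 ≈ 171.57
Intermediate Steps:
z(d) = -422*d
L(-635, X(-23)) + √(83045 + z(127)) = 1/(-23) + √(83045 - 422*127) = -1/23 + √(83045 - 53594) = -1/23 + √29451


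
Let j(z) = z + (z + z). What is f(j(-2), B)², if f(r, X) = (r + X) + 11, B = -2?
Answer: 9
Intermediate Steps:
j(z) = 3*z (j(z) = z + 2*z = 3*z)
f(r, X) = 11 + X + r (f(r, X) = (X + r) + 11 = 11 + X + r)
f(j(-2), B)² = (11 - 2 + 3*(-2))² = (11 - 2 - 6)² = 3² = 9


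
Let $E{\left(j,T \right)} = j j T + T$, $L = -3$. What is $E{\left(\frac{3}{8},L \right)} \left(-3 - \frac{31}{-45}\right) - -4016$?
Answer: $\frac{482869}{120} \approx 4023.9$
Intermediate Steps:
$E{\left(j,T \right)} = T + T j^{2}$ ($E{\left(j,T \right)} = j^{2} T + T = T j^{2} + T = T + T j^{2}$)
$E{\left(\frac{3}{8},L \right)} \left(-3 - \frac{31}{-45}\right) - -4016 = - 3 \left(1 + \left(\frac{3}{8}\right)^{2}\right) \left(-3 - \frac{31}{-45}\right) - -4016 = - 3 \left(1 + \left(3 \cdot \frac{1}{8}\right)^{2}\right) \left(-3 - - \frac{31}{45}\right) + \left(-92 + 4108\right) = - 3 \left(1 + \left(\frac{3}{8}\right)^{2}\right) \left(-3 + \frac{31}{45}\right) + 4016 = - 3 \left(1 + \frac{9}{64}\right) \left(- \frac{104}{45}\right) + 4016 = \left(-3\right) \frac{73}{64} \left(- \frac{104}{45}\right) + 4016 = \left(- \frac{219}{64}\right) \left(- \frac{104}{45}\right) + 4016 = \frac{949}{120} + 4016 = \frac{482869}{120}$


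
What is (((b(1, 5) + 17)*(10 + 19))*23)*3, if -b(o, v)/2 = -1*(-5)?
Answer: 14007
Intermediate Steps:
b(o, v) = -10 (b(o, v) = -(-2)*(-5) = -2*5 = -10)
(((b(1, 5) + 17)*(10 + 19))*23)*3 = (((-10 + 17)*(10 + 19))*23)*3 = ((7*29)*23)*3 = (203*23)*3 = 4669*3 = 14007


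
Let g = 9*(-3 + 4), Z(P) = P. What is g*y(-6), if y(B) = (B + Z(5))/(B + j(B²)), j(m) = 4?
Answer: 9/2 ≈ 4.5000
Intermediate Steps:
g = 9 (g = 9*1 = 9)
y(B) = (5 + B)/(4 + B) (y(B) = (B + 5)/(B + 4) = (5 + B)/(4 + B))
g*y(-6) = 9*((5 - 6)/(4 - 6)) = 9*(-1/(-2)) = 9*(-½*(-1)) = 9*(½) = 9/2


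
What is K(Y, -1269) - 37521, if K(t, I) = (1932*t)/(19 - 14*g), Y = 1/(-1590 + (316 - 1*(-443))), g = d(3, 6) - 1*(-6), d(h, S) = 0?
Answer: -675564961/18005 ≈ -37521.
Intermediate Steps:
g = 6 (g = 0 - 1*(-6) = 0 + 6 = 6)
Y = -1/831 (Y = 1/(-1590 + (316 + 443)) = 1/(-1590 + 759) = 1/(-831) = -1/831 ≈ -0.0012034)
K(t, I) = -1932*t/65 (K(t, I) = (1932*t)/(19 - 14*6) = (1932*t)/(19 - 84) = (1932*t)/(-65) = (1932*t)*(-1/65) = -1932*t/65)
K(Y, -1269) - 37521 = -1932/65*(-1/831) - 37521 = 644/18005 - 37521 = -675564961/18005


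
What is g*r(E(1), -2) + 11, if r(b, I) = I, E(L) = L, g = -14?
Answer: 39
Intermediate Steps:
g*r(E(1), -2) + 11 = -14*(-2) + 11 = 28 + 11 = 39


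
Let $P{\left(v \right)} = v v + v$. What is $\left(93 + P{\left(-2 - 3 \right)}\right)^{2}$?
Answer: $12769$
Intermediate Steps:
$P{\left(v \right)} = v + v^{2}$ ($P{\left(v \right)} = v^{2} + v = v + v^{2}$)
$\left(93 + P{\left(-2 - 3 \right)}\right)^{2} = \left(93 + \left(-2 - 3\right) \left(1 - 5\right)\right)^{2} = \left(93 - 5 \left(1 - 5\right)\right)^{2} = \left(93 - -20\right)^{2} = \left(93 + 20\right)^{2} = 113^{2} = 12769$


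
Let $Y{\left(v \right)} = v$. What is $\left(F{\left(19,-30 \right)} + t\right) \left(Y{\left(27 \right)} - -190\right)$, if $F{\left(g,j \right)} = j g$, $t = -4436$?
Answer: $-1086302$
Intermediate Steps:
$F{\left(g,j \right)} = g j$
$\left(F{\left(19,-30 \right)} + t\right) \left(Y{\left(27 \right)} - -190\right) = \left(19 \left(-30\right) - 4436\right) \left(27 - -190\right) = \left(-570 - 4436\right) \left(27 + 190\right) = \left(-5006\right) 217 = -1086302$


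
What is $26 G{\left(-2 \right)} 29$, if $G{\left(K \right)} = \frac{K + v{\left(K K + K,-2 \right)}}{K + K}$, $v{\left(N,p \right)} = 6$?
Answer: $-754$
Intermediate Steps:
$G{\left(K \right)} = \frac{6 + K}{2 K}$ ($G{\left(K \right)} = \frac{K + 6}{K + K} = \frac{6 + K}{2 K}$)
$26 G{\left(-2 \right)} 29 = 26 \frac{6 - 2}{2 \left(-2\right)} 29 = 26 \cdot \frac{1}{2} \left(- \frac{1}{2}\right) 4 \cdot 29 = 26 \left(-1\right) 29 = \left(-26\right) 29 = -754$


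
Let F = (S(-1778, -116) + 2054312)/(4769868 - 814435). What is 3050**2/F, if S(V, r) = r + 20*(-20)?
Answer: 9198853870625/513449 ≈ 1.7916e+7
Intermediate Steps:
S(V, r) = -400 + r (S(V, r) = r - 400 = -400 + r)
F = 2053796/3955433 (F = ((-400 - 116) + 2054312)/(4769868 - 814435) = (-516 + 2054312)/3955433 = 2053796*(1/3955433) = 2053796/3955433 ≈ 0.51923)
3050**2/F = 3050**2/(2053796/3955433) = 9302500*(3955433/2053796) = 9198853870625/513449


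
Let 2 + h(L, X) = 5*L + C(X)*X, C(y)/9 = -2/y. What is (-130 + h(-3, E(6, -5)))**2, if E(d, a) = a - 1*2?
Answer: 27225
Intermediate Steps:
E(d, a) = -2 + a (E(d, a) = a - 2 = -2 + a)
C(y) = -18/y (C(y) = 9*(-2/y) = -18/y)
h(L, X) = -20 + 5*L (h(L, X) = -2 + (5*L + (-18/X)*X) = -2 + (5*L - 18) = -2 + (-18 + 5*L) = -20 + 5*L)
(-130 + h(-3, E(6, -5)))**2 = (-130 + (-20 + 5*(-3)))**2 = (-130 + (-20 - 15))**2 = (-130 - 35)**2 = (-165)**2 = 27225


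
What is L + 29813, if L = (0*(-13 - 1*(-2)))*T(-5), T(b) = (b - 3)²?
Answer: 29813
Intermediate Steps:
T(b) = (-3 + b)²
L = 0 (L = (0*(-13 - 1*(-2)))*(-3 - 5)² = (0*(-13 + 2))*(-8)² = (0*(-11))*64 = 0*64 = 0)
L + 29813 = 0 + 29813 = 29813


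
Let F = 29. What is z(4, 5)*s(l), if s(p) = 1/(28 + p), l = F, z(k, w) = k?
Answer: 4/57 ≈ 0.070175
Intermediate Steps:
l = 29
z(4, 5)*s(l) = 4/(28 + 29) = 4/57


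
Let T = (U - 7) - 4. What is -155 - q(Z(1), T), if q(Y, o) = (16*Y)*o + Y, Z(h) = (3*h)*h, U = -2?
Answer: 466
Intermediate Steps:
Z(h) = 3*h²
T = -13 (T = (-2 - 7) - 4 = -9 - 4 = -13)
q(Y, o) = Y + 16*Y*o (q(Y, o) = 16*Y*o + Y = Y + 16*Y*o)
-155 - q(Z(1), T) = -155 - 3*1²*(1 + 16*(-13)) = -155 - 3*1*(1 - 208) = -155 - 3*(-207) = -155 - 1*(-621) = -155 + 621 = 466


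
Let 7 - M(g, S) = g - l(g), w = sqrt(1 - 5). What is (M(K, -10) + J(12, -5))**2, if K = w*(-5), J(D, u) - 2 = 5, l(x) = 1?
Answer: 125 + 300*I ≈ 125.0 + 300.0*I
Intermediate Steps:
w = 2*I (w = sqrt(-4) = 2*I ≈ 2.0*I)
J(D, u) = 7 (J(D, u) = 2 + 5 = 7)
K = -10*I (K = (2*I)*(-5) = -10*I ≈ -10.0*I)
M(g, S) = 8 - g (M(g, S) = 7 - (g - 1*1) = 7 - (g - 1) = 7 - (-1 + g) = 7 + (1 - g) = 8 - g)
(M(K, -10) + J(12, -5))**2 = ((8 - (-10)*I) + 7)**2 = ((8 + 10*I) + 7)**2 = (15 + 10*I)**2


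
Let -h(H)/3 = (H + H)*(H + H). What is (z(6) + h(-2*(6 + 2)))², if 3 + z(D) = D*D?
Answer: 9235521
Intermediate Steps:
h(H) = -12*H² (h(H) = -3*(H + H)*(H + H) = -3*2*H*2*H = -12*H²)
z(D) = -3 + D² (z(D) = -3 + D*D = -3 + D²)
(z(6) + h(-2*(6 + 2)))² = ((-3 + 6²) - 12*4*(6 + 2)²)² = ((-3 + 36) - 12*(-2*8)²)² = (33 - 12*(-16)²)² = (33 - 12*256)² = (33 - 3072)² = (-3039)² = 9235521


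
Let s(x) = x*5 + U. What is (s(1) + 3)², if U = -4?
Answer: 16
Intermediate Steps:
s(x) = -4 + 5*x (s(x) = x*5 - 4 = 5*x - 4 = -4 + 5*x)
(s(1) + 3)² = ((-4 + 5*1) + 3)² = ((-4 + 5) + 3)² = (1 + 3)² = 4² = 16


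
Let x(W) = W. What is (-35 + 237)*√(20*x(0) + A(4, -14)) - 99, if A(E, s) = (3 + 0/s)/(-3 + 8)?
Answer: -99 + 202*√15/5 ≈ 57.469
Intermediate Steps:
A(E, s) = ⅗ (A(E, s) = (3 + 0)/5 = 3*(⅕) = ⅗)
(-35 + 237)*√(20*x(0) + A(4, -14)) - 99 = (-35 + 237)*√(20*0 + ⅗) - 99 = 202*√(0 + ⅗) - 99 = 202*√(⅗) - 99 = 202*(√15/5) - 99 = 202*√15/5 - 99 = -99 + 202*√15/5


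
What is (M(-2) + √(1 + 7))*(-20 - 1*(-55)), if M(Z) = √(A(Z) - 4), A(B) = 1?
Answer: 70*√2 + 35*I*√3 ≈ 98.995 + 60.622*I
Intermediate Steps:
M(Z) = I*√3 (M(Z) = √(1 - 4) = √(-3) = I*√3)
(M(-2) + √(1 + 7))*(-20 - 1*(-55)) = (I*√3 + √(1 + 7))*(-20 - 1*(-55)) = (I*√3 + √8)*(-20 + 55) = (I*√3 + 2*√2)*35 = (2*√2 + I*√3)*35 = 70*√2 + 35*I*√3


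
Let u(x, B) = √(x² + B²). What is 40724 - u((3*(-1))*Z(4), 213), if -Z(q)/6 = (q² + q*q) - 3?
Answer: 40724 - 3*√35317 ≈ 40160.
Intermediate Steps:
Z(q) = 18 - 12*q² (Z(q) = -6*((q² + q*q) - 3) = -6*((q² + q²) - 3) = -6*(2*q² - 3) = -6*(-3 + 2*q²) = 18 - 12*q²)
u(x, B) = √(B² + x²)
40724 - u((3*(-1))*Z(4), 213) = 40724 - √(213² + ((3*(-1))*(18 - 12*4²))²) = 40724 - √(45369 + (-3*(18 - 12*16))²) = 40724 - √(45369 + (-3*(18 - 192))²) = 40724 - √(45369 + (-3*(-174))²) = 40724 - √(45369 + 522²) = 40724 - √(45369 + 272484) = 40724 - √317853 = 40724 - 3*√35317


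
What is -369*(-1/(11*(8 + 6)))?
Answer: 369/154 ≈ 2.3961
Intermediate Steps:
-369*(-1/(11*(8 + 6))) = -369/(14*(-11)) = -369/(-154) = -369*(-1/154) = 369/154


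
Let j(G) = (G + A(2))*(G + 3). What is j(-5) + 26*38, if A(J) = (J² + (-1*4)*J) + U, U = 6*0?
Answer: 1006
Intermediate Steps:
U = 0
A(J) = J² - 4*J (A(J) = (J² + (-1*4)*J) + 0 = (J² - 4*J) + 0 = J² - 4*J)
j(G) = (-4 + G)*(3 + G) (j(G) = (G + 2*(-4 + 2))*(G + 3) = (G + 2*(-2))*(3 + G) = (G - 4)*(3 + G) = (-4 + G)*(3 + G))
j(-5) + 26*38 = (-12 + (-5)² - 1*(-5)) + 26*38 = (-12 + 25 + 5) + 988 = 18 + 988 = 1006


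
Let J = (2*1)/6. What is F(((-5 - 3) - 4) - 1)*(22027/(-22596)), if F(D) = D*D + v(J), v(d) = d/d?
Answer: -1872295/11298 ≈ -165.72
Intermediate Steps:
J = ⅓ (J = 2*(⅙) = ⅓ ≈ 0.33333)
v(d) = 1
F(D) = 1 + D² (F(D) = D*D + 1 = D² + 1 = 1 + D²)
F(((-5 - 3) - 4) - 1)*(22027/(-22596)) = (1 + (((-5 - 3) - 4) - 1)²)*(22027/(-22596)) = (1 + ((-8 - 4) - 1)²)*(22027*(-1/22596)) = (1 + (-12 - 1)²)*(-22027/22596) = (1 + (-13)²)*(-22027/22596) = (1 + 169)*(-22027/22596) = 170*(-22027/22596) = -1872295/11298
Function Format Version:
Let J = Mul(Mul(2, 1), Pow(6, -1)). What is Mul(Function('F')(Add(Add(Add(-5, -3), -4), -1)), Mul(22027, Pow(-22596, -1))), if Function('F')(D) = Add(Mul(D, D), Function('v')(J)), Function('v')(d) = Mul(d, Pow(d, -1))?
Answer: Rational(-1872295, 11298) ≈ -165.72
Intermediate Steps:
J = Rational(1, 3) (J = Mul(2, Rational(1, 6)) = Rational(1, 3) ≈ 0.33333)
Function('v')(d) = 1
Function('F')(D) = Add(1, Pow(D, 2)) (Function('F')(D) = Add(Mul(D, D), 1) = Add(Pow(D, 2), 1) = Add(1, Pow(D, 2)))
Mul(Function('F')(Add(Add(Add(-5, -3), -4), -1)), Mul(22027, Pow(-22596, -1))) = Mul(Add(1, Pow(Add(Add(Add(-5, -3), -4), -1), 2)), Mul(22027, Pow(-22596, -1))) = Mul(Add(1, Pow(Add(Add(-8, -4), -1), 2)), Mul(22027, Rational(-1, 22596))) = Mul(Add(1, Pow(Add(-12, -1), 2)), Rational(-22027, 22596)) = Mul(Add(1, Pow(-13, 2)), Rational(-22027, 22596)) = Mul(Add(1, 169), Rational(-22027, 22596)) = Mul(170, Rational(-22027, 22596)) = Rational(-1872295, 11298)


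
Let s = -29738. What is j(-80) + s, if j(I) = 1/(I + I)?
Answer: -4758081/160 ≈ -29738.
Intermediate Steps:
j(I) = 1/(2*I)
j(-80) + s = (½)/(-80) - 29738 = (½)*(-1/80) - 29738 = -1/160 - 29738 = -4758081/160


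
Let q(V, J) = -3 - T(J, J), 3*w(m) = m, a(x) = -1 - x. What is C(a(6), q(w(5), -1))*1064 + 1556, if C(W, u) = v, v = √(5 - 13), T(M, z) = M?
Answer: 1556 + 2128*I*√2 ≈ 1556.0 + 3009.4*I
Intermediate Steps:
v = 2*I*√2 (v = √(-8) = 2*I*√2 ≈ 2.8284*I)
w(m) = m/3
q(V, J) = -3 - J
C(W, u) = 2*I*√2
C(a(6), q(w(5), -1))*1064 + 1556 = (2*I*√2)*1064 + 1556 = 2128*I*√2 + 1556 = 1556 + 2128*I*√2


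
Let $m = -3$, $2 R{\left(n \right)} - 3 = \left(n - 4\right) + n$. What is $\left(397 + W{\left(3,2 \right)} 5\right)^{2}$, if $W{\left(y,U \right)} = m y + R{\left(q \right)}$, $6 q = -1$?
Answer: $\frac{1094116}{9} \approx 1.2157 \cdot 10^{5}$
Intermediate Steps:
$q = - \frac{1}{6}$ ($q = \frac{1}{6} \left(-1\right) = - \frac{1}{6} \approx -0.16667$)
$R{\left(n \right)} = - \frac{1}{2} + n$ ($R{\left(n \right)} = \frac{3}{2} + \frac{\left(n - 4\right) + n}{2} = \frac{3}{2} + \frac{\left(-4 + n\right) + n}{2} = \frac{3}{2} + \frac{-4 + 2 n}{2} = \frac{3}{2} + \left(-2 + n\right) = - \frac{1}{2} + n$)
$W{\left(y,U \right)} = - \frac{2}{3} - 3 y$ ($W{\left(y,U \right)} = - 3 y - \frac{2}{3} = - \frac{2}{3} - 3 y$)
$\left(397 + W{\left(3,2 \right)} 5\right)^{2} = \left(397 + \left(- \frac{2}{3} - 9\right) 5\right)^{2} = \left(397 - \frac{145}{3}\right)^{2} = \left(\frac{1046}{3}\right)^{2} = \frac{1094116}{9}$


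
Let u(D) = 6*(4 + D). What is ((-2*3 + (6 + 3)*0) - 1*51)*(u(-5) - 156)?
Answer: 9234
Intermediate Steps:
u(D) = 24 + 6*D
((-2*3 + (6 + 3)*0) - 1*51)*(u(-5) - 156) = ((-2*3 + (6 + 3)*0) - 1*51)*((24 + 6*(-5)) - 156) = ((-6 + 9*0) - 51)*((24 - 30) - 156) = ((-6 + 0) - 51)*(-6 - 156) = (-6 - 51)*(-162) = -57*(-162) = 9234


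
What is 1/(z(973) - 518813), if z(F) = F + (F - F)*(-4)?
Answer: -1/517840 ≈ -1.9311e-6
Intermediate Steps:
z(F) = F (z(F) = F + 0*(-4) = F + 0 = F)
1/(z(973) - 518813) = 1/(973 - 518813) = 1/(-517840) = -1/517840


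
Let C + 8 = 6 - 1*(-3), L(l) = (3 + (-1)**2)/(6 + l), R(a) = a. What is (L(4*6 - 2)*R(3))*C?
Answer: 3/7 ≈ 0.42857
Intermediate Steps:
L(l) = 4/(6 + l) (L(l) = (3 + 1)/(6 + l) = 4/(6 + l))
C = 1 (C = -8 + (6 - 1*(-3)) = -8 + (6 + 3) = -8 + 9 = 1)
(L(4*6 - 2)*R(3))*C = ((4/(6 + (4*6 - 2)))*3)*1 = ((4/(6 + (24 - 2)))*3)*1 = ((4/(6 + 22))*3)*1 = ((4/28)*3)*1 = ((4*(1/28))*3)*1 = ((1/7)*3)*1 = (3/7)*1 = 3/7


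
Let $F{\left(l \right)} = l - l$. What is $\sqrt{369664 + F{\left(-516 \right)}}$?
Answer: $608$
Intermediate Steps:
$F{\left(l \right)} = 0$
$\sqrt{369664 + F{\left(-516 \right)}} = \sqrt{369664 + 0} = \sqrt{369664} = 608$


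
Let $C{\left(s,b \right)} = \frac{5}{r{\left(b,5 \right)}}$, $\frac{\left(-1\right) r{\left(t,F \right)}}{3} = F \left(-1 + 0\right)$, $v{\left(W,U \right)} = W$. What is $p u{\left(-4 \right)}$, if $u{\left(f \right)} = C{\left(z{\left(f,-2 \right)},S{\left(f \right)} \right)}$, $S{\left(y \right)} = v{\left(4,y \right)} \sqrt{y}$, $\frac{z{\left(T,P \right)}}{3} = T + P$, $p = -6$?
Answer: $-2$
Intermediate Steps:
$z{\left(T,P \right)} = 3 P + 3 T$ ($z{\left(T,P \right)} = 3 \left(T + P\right) = 3 \left(P + T\right) = 3 P + 3 T$)
$r{\left(t,F \right)} = 3 F$ ($r{\left(t,F \right)} = - 3 F \left(-1 + 0\right) = - 3 F \left(-1\right) = - 3 \left(- F\right) = 3 F$)
$S{\left(y \right)} = 4 \sqrt{y}$
$C{\left(s,b \right)} = \frac{1}{3}$ ($C{\left(s,b \right)} = \frac{5}{3 \cdot 5} = \frac{5}{15} = 5 \cdot \frac{1}{15} = \frac{1}{3}$)
$u{\left(f \right)} = \frac{1}{3}$
$p u{\left(-4 \right)} = \left(-6\right) \frac{1}{3} = -2$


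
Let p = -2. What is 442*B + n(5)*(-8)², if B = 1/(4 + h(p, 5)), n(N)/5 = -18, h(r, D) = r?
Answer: -5539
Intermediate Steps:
n(N) = -90 (n(N) = 5*(-18) = -90)
B = ½ (B = 1/(4 - 2) = 1/2 = ½ ≈ 0.50000)
442*B + n(5)*(-8)² = 442*(½) - 90*(-8)² = 221 - 90*64 = 221 - 5760 = -5539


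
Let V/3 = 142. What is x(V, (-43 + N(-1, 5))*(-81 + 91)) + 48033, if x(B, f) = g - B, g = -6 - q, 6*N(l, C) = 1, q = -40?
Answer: 47641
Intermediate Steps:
N(l, C) = 1/6 (N(l, C) = (1/6)*1 = 1/6)
V = 426 (V = 3*142 = 426)
g = 34 (g = -6 - 1*(-40) = -6 + 40 = 34)
x(B, f) = 34 - B
x(V, (-43 + N(-1, 5))*(-81 + 91)) + 48033 = (34 - 1*426) + 48033 = (34 - 426) + 48033 = -392 + 48033 = 47641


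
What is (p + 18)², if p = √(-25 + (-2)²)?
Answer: (18 + I*√21)² ≈ 303.0 + 164.97*I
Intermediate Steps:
p = I*√21 (p = √(-25 + 4) = √(-21) = I*√21 ≈ 4.5826*I)
(p + 18)² = (I*√21 + 18)² = (18 + I*√21)²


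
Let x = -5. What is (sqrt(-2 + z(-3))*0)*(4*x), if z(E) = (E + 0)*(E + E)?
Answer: 0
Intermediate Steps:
z(E) = 2*E**2 (z(E) = E*(2*E) = 2*E**2)
(sqrt(-2 + z(-3))*0)*(4*x) = (sqrt(-2 + 2*(-3)**2)*0)*(4*(-5)) = (sqrt(-2 + 2*9)*0)*(-20) = (sqrt(-2 + 18)*0)*(-20) = (sqrt(16)*0)*(-20) = (4*0)*(-20) = 0*(-20) = 0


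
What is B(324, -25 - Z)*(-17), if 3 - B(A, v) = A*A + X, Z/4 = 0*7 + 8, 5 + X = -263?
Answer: 1779985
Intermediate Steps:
X = -268 (X = -5 - 263 = -268)
Z = 32 (Z = 4*(0*7 + 8) = 4*(0 + 8) = 4*8 = 32)
B(A, v) = 271 - A**2 (B(A, v) = 3 - (A*A - 268) = 3 - (A**2 - 268) = 3 - (-268 + A**2) = 3 + (268 - A**2) = 271 - A**2)
B(324, -25 - Z)*(-17) = (271 - 1*324**2)*(-17) = (271 - 1*104976)*(-17) = (271 - 104976)*(-17) = -104705*(-17) = 1779985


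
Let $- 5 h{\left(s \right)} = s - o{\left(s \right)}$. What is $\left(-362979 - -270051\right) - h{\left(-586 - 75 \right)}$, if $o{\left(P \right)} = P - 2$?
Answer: $- \frac{464638}{5} \approx -92928.0$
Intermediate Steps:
$o{\left(P \right)} = -2 + P$ ($o{\left(P \right)} = P - 2 = -2 + P$)
$h{\left(s \right)} = - \frac{2}{5}$ ($h{\left(s \right)} = - \frac{s - \left(-2 + s\right)}{5} = \left(- \frac{1}{5}\right) 2 = - \frac{2}{5}$)
$\left(-362979 - -270051\right) - h{\left(-586 - 75 \right)} = \left(-362979 - -270051\right) - - \frac{2}{5} = \left(-362979 + 270051\right) + \frac{2}{5} = -92928 + \frac{2}{5} = - \frac{464638}{5}$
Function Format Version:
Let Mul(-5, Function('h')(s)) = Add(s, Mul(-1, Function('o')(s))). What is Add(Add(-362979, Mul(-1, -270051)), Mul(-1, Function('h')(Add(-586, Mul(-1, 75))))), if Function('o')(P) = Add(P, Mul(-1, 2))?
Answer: Rational(-464638, 5) ≈ -92928.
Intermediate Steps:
Function('o')(P) = Add(-2, P) (Function('o')(P) = Add(P, -2) = Add(-2, P))
Function('h')(s) = Rational(-2, 5) (Function('h')(s) = Mul(Rational(-1, 5), Add(s, Mul(-1, Add(-2, s)))) = Mul(Rational(-1, 5), Add(s, Add(2, Mul(-1, s)))) = Mul(Rational(-1, 5), 2) = Rational(-2, 5))
Add(Add(-362979, Mul(-1, -270051)), Mul(-1, Function('h')(Add(-586, Mul(-1, 75))))) = Add(Add(-362979, Mul(-1, -270051)), Mul(-1, Rational(-2, 5))) = Add(Add(-362979, 270051), Rational(2, 5)) = Add(-92928, Rational(2, 5)) = Rational(-464638, 5)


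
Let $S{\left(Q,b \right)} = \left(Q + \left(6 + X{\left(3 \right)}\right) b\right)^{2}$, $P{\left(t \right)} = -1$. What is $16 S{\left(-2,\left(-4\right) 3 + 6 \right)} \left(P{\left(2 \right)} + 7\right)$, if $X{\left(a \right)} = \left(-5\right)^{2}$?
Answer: $3393024$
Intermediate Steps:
$X{\left(a \right)} = 25$
$S{\left(Q,b \right)} = \left(Q + 31 b\right)^{2}$ ($S{\left(Q,b \right)} = \left(Q + \left(6 + 25\right) b\right)^{2} = \left(Q + 31 b\right)^{2}$)
$16 S{\left(-2,\left(-4\right) 3 + 6 \right)} \left(P{\left(2 \right)} + 7\right) = 16 \left(-2 + 31 \left(\left(-4\right) 3 + 6\right)\right)^{2} \left(-1 + 7\right) = 16 \left(-2 + 31 \left(-12 + 6\right)\right)^{2} \cdot 6 = 16 \left(-2 + 31 \left(-6\right)\right)^{2} \cdot 6 = 16 \left(-2 - 186\right)^{2} \cdot 6 = 16 \left(-188\right)^{2} \cdot 6 = 16 \cdot 35344 \cdot 6 = 565504 \cdot 6 = 3393024$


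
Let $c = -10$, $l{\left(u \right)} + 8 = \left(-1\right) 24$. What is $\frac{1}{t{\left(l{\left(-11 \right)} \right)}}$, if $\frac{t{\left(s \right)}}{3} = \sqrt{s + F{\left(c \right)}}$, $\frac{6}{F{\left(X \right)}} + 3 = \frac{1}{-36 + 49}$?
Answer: $- \frac{i \sqrt{12293}}{1941} \approx - 0.057122 i$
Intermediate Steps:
$l{\left(u \right)} = -32$ ($l{\left(u \right)} = -8 - 24 = -32$)
$F{\left(X \right)} = - \frac{39}{19}$ ($F{\left(X \right)} = \frac{6}{-3 + \frac{1}{-36 + 49}} = \frac{6}{-3 + \frac{1}{13}} = \frac{6}{- \frac{38}{13}} = 6 \left(- \frac{13}{38}\right) = - \frac{39}{19}$)
$t{\left(s \right)} = 3 \sqrt{- \frac{39}{19} + s}$ ($t{\left(s \right)} = 3 \sqrt{s - \frac{39}{19}} = 3 \sqrt{- \frac{39}{19} + s}$)
$\frac{1}{t{\left(l{\left(-11 \right)} \right)}} = \frac{1}{\frac{3}{19} \sqrt{-741 + 361 \left(-32\right)}} = \frac{1}{\frac{3}{19} \sqrt{-741 - 11552}} = \frac{1}{\frac{3}{19} \sqrt{-12293}} = \frac{1}{\frac{3}{19} i \sqrt{12293}} = - \frac{i \sqrt{12293}}{1941}$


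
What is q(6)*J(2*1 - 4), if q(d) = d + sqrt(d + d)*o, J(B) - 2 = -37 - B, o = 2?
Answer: -198 - 132*sqrt(3) ≈ -426.63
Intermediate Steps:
J(B) = -35 - B (J(B) = 2 + (-37 - B) = -35 - B)
q(d) = d + 2*sqrt(2)*sqrt(d) (q(d) = d + sqrt(d + d)*2 = d + sqrt(2*d)*2 = d + (sqrt(2)*sqrt(d))*2 = d + 2*sqrt(2)*sqrt(d))
q(6)*J(2*1 - 4) = (6 + 2*sqrt(2)*sqrt(6))*(-35 - (2*1 - 4)) = (6 + 4*sqrt(3))*(-35 - (2 - 4)) = (6 + 4*sqrt(3))*(-35 - 1*(-2)) = (6 + 4*sqrt(3))*(-35 + 2) = (6 + 4*sqrt(3))*(-33) = -198 - 132*sqrt(3)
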